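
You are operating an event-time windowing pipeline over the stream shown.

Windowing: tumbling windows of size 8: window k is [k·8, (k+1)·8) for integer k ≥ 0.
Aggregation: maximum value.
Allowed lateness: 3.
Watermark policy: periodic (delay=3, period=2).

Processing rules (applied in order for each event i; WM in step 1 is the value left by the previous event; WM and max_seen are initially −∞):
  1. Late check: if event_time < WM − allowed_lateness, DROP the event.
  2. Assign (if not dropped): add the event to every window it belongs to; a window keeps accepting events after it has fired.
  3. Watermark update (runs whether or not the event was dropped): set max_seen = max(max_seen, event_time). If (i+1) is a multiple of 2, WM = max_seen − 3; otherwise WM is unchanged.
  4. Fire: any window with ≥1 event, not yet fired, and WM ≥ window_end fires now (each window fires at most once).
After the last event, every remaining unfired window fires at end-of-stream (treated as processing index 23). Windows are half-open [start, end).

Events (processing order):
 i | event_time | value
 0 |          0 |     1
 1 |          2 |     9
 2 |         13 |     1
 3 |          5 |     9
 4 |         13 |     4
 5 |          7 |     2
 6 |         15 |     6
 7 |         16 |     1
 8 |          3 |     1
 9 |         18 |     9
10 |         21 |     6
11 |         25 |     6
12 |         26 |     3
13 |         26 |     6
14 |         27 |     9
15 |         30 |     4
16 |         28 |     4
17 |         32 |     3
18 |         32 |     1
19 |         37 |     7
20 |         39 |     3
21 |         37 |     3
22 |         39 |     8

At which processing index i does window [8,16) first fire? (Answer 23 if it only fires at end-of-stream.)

i=0 t=0 v=1: → [0,8); WM=−∞
i=1 t=2 v=9: → [0,8); WM=-1
i=2 t=13 v=1: → [8,16); WM=-1
i=3 t=5 v=9: → [0,8); WM=10; [0,8) fires=9
i=4 t=13 v=4: → [8,16); WM=10
i=5 t=7 v=2: → [0,8); WM=10
i=6 t=15 v=6: → [8,16); WM=10
i=7 t=16 v=1: → [16,24); WM=13
i=8 t=3 v=1: DROP (t<13-3); WM=13
i=9 t=18 v=9: → [16,24); WM=15
i=10 t=21 v=6: → [16,24); WM=15
i=11 t=25 v=6: → [24,32); WM=22; [8,16) fires=6
i=12 t=26 v=3: → [24,32); WM=22
i=13 t=26 v=6: → [24,32); WM=23
i=14 t=27 v=9: → [24,32); WM=23
i=15 t=30 v=4: → [24,32); WM=27; [16,24) fires=9
i=16 t=28 v=4: → [24,32); WM=27
i=17 t=32 v=3: → [32,40); WM=29
i=18 t=32 v=1: → [32,40); WM=29
i=19 t=37 v=7: → [32,40); WM=34; [24,32) fires=9
i=20 t=39 v=3: → [32,40); WM=34
i=21 t=37 v=3: → [32,40); WM=36
i=22 t=39 v=8: → [32,40); WM=36

11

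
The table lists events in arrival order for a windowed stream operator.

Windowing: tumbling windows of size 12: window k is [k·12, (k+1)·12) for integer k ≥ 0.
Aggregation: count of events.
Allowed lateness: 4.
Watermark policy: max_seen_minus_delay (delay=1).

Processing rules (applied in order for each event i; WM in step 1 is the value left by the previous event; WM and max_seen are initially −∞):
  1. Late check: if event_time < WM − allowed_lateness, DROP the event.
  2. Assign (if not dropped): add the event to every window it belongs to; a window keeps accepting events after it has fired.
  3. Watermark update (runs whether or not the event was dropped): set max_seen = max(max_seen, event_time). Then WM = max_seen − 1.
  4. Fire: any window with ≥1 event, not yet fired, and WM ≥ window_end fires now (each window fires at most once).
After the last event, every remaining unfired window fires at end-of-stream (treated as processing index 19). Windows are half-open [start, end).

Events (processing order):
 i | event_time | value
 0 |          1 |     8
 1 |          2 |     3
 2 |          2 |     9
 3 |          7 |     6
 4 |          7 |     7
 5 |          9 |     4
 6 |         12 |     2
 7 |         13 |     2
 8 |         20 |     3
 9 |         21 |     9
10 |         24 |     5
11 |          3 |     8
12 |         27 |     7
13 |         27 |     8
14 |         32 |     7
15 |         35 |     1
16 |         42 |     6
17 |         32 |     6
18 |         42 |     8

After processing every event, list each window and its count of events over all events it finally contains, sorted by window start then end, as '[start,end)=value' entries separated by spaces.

i=0 t=1 v=8: → [0,12); WM=0
i=1 t=2 v=3: → [0,12); WM=1
i=2 t=2 v=9: → [0,12); WM=1
i=3 t=7 v=6: → [0,12); WM=6
i=4 t=7 v=7: → [0,12); WM=6
i=5 t=9 v=4: → [0,12); WM=8
i=6 t=12 v=2: → [12,24); WM=11
i=7 t=13 v=2: → [12,24); WM=12; [0,12) fires=6
i=8 t=20 v=3: → [12,24); WM=19
i=9 t=21 v=9: → [12,24); WM=20
i=10 t=24 v=5: → [24,36); WM=23
i=11 t=3 v=8: DROP (t<23-4); WM=23
i=12 t=27 v=7: → [24,36); WM=26; [12,24) fires=4
i=13 t=27 v=8: → [24,36); WM=26
i=14 t=32 v=7: → [24,36); WM=31
i=15 t=35 v=1: → [24,36); WM=34
i=16 t=42 v=6: → [36,48); WM=41; [24,36) fires=5
i=17 t=32 v=6: DROP (t<41-4); WM=41
i=18 t=42 v=8: → [36,48); WM=41

[0,12)=6 [12,24)=4 [24,36)=5 [36,48)=2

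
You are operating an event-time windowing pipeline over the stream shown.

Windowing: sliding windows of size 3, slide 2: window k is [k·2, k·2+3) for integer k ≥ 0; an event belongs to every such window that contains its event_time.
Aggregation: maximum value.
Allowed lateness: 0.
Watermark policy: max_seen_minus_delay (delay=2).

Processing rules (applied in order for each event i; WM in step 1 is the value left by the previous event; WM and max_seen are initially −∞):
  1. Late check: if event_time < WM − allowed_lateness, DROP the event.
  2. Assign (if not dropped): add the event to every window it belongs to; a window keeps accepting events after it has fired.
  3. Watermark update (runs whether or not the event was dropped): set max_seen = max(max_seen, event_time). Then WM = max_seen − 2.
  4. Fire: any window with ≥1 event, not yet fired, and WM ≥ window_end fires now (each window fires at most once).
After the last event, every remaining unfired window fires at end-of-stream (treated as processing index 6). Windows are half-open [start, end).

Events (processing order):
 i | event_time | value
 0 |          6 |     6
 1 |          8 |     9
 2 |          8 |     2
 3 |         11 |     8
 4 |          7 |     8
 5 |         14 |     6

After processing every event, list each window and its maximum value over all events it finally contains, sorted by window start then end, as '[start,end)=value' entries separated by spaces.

[4,7)=6 [6,9)=9 [8,11)=9 [10,13)=8 [12,15)=6 [14,17)=6

i=0 t=6 v=6: → [6,9),[4,7); WM=4
i=1 t=8 v=9: → [8,11),[6,9); WM=6
i=2 t=8 v=2: → [8,11),[6,9); WM=6
i=3 t=11 v=8: → [10,13); WM=9; [4,7) fires=6 [6,9) fires=9
i=4 t=7 v=8: DROP (t<9-0); WM=9
i=5 t=14 v=6: → [14,17),[12,15); WM=12; [8,11) fires=9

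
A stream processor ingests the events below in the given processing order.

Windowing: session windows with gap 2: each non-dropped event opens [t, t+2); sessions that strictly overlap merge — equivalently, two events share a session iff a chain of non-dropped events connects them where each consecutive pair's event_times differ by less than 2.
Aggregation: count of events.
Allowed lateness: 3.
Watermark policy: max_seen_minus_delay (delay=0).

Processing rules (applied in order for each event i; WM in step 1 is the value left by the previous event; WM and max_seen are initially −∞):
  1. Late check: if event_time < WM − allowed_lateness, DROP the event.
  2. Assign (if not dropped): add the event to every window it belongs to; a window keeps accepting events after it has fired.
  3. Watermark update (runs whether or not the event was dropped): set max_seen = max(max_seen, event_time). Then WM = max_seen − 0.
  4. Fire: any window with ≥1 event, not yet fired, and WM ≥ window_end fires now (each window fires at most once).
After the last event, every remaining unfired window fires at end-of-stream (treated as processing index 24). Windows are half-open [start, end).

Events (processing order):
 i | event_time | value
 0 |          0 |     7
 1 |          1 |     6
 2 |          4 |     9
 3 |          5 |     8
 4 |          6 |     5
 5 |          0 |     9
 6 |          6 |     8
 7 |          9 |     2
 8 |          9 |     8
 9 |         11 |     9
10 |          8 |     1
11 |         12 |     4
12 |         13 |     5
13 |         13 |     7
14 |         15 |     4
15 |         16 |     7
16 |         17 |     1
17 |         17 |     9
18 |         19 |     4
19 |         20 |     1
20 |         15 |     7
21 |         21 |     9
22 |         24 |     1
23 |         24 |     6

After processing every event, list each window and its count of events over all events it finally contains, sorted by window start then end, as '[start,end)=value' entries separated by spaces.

i=0 t=0 v=7: → [0,2); WM=0
i=1 t=1 v=6: → [0,3); WM=1
i=2 t=4 v=9: → [4,6); WM=4
i=3 t=5 v=8: → [4,7); WM=5
i=4 t=6 v=5: → [4,8); WM=6
i=5 t=0 v=9: DROP (t<6-3); WM=6
i=6 t=6 v=8: → [4,8); WM=6
i=7 t=9 v=2: → [9,11); WM=9
i=8 t=9 v=8: → [9,11); WM=9
i=9 t=11 v=9: → [11,13); WM=11
i=10 t=8 v=1: → [8,11); WM=11
i=11 t=12 v=4: → [11,14); WM=12
i=12 t=13 v=5: → [11,15); WM=13
i=13 t=13 v=7: → [11,15); WM=13
i=14 t=15 v=4: → [15,17); WM=15
i=15 t=16 v=7: → [15,18); WM=16
i=16 t=17 v=1: → [15,19); WM=17
i=17 t=17 v=9: → [15,19); WM=17
i=18 t=19 v=4: → [19,21); WM=19
i=19 t=20 v=1: → [19,22); WM=20
i=20 t=15 v=7: DROP (t<20-3); WM=20
i=21 t=21 v=9: → [19,23); WM=21
i=22 t=24 v=1: → [24,26); WM=24
i=23 t=24 v=6: → [24,26); WM=24

[0,3)=2 [4,8)=4 [8,11)=3 [11,15)=4 [15,19)=4 [19,23)=3 [24,26)=2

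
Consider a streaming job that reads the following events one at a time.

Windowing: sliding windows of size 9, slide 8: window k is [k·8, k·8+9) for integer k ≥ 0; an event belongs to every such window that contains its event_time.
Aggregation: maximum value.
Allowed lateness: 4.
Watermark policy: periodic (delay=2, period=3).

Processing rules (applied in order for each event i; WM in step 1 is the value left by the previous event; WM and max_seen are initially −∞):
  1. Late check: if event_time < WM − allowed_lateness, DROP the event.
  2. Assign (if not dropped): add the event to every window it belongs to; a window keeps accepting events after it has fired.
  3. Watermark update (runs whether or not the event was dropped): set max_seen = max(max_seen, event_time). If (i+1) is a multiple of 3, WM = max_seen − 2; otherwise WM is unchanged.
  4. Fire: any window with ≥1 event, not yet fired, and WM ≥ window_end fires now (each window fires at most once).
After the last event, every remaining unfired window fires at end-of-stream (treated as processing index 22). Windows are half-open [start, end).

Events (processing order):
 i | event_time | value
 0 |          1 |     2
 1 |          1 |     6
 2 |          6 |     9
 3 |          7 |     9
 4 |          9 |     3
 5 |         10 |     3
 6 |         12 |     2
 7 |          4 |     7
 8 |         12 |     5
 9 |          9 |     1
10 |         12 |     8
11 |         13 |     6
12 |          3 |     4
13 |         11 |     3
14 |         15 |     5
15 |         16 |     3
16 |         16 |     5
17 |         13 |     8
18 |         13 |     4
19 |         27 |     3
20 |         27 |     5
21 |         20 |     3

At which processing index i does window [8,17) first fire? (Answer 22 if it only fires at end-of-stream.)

20

i=0 t=1 v=2: → [0,9); WM=−∞
i=1 t=1 v=6: → [0,9); WM=−∞
i=2 t=6 v=9: → [0,9); WM=4
i=3 t=7 v=9: → [0,9); WM=4
i=4 t=9 v=3: → [8,17); WM=4
i=5 t=10 v=3: → [8,17); WM=8
i=6 t=12 v=2: → [8,17); WM=8
i=7 t=4 v=7: → [0,9); WM=8
i=8 t=12 v=5: → [8,17); WM=10; [0,9) fires=9
i=9 t=9 v=1: → [8,17); WM=10
i=10 t=12 v=8: → [8,17); WM=10
i=11 t=13 v=6: → [8,17); WM=11
i=12 t=3 v=4: DROP (t<11-4); WM=11
i=13 t=11 v=3: → [8,17); WM=11
i=14 t=15 v=5: → [8,17); WM=13
i=15 t=16 v=3: → [16,25),[8,17); WM=13
i=16 t=16 v=5: → [16,25),[8,17); WM=13
i=17 t=13 v=8: → [8,17); WM=14
i=18 t=13 v=4: → [8,17); WM=14
i=19 t=27 v=3: → [24,33); WM=14
i=20 t=27 v=5: → [24,33); WM=25; [8,17) fires=8 [16,25) fires=5
i=21 t=20 v=3: DROP (t<25-4); WM=25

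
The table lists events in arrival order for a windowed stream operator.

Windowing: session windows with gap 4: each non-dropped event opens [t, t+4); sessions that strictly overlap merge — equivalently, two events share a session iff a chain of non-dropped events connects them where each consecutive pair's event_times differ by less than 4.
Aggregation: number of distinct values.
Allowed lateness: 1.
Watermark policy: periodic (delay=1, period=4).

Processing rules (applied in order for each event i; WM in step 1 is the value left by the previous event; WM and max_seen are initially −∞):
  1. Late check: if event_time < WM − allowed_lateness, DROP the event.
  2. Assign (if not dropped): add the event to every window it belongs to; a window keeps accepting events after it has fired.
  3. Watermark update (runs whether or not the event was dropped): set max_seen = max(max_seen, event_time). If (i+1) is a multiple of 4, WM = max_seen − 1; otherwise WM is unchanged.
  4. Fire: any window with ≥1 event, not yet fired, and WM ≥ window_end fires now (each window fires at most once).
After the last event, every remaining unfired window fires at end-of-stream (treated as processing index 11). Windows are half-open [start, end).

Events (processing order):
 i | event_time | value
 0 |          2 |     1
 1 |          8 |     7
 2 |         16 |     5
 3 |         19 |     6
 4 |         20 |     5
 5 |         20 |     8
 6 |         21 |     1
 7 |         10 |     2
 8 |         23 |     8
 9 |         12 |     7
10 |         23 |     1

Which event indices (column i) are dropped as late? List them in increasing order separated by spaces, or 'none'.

7 9

i=0 t=2 v=1: → [2,6); WM=−∞
i=1 t=8 v=7: → [8,12); WM=−∞
i=2 t=16 v=5: → [16,20); WM=−∞
i=3 t=19 v=6: → [16,23); WM=18
i=4 t=20 v=5: → [16,24); WM=18
i=5 t=20 v=8: → [16,24); WM=18
i=6 t=21 v=1: → [16,25); WM=18
i=7 t=10 v=2: DROP (t<18-1); WM=20
i=8 t=23 v=8: → [16,27); WM=20
i=9 t=12 v=7: DROP (t<20-1); WM=20
i=10 t=23 v=1: → [16,27); WM=20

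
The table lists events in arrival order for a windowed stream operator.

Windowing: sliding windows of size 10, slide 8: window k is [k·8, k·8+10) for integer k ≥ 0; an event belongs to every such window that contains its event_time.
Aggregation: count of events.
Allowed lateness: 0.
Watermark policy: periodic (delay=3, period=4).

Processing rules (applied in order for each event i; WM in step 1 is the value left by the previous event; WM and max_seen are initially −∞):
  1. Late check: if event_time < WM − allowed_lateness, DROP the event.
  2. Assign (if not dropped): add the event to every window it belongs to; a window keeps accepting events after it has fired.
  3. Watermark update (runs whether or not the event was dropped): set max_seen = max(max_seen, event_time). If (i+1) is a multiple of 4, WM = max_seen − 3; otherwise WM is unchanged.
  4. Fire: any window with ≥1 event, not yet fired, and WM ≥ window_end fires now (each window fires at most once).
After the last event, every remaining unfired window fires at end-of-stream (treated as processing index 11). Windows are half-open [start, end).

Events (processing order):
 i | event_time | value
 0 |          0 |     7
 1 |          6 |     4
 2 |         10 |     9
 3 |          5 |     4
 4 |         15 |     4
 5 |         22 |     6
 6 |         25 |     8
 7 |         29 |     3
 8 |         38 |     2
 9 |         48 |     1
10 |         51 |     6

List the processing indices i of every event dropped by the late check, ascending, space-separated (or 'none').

i=0 t=0 v=7: → [0,10); WM=−∞
i=1 t=6 v=4: → [0,10); WM=−∞
i=2 t=10 v=9: → [8,18); WM=−∞
i=3 t=5 v=4: → [0,10); WM=7
i=4 t=15 v=4: → [8,18); WM=7
i=5 t=22 v=6: → [16,26); WM=7
i=6 t=25 v=8: → [24,34),[16,26); WM=7
i=7 t=29 v=3: → [24,34); WM=26; [0,10) fires=3 [8,18) fires=2 [16,26) fires=2
i=8 t=38 v=2: → [32,42); WM=26
i=9 t=48 v=1: → [48,58),[40,50); WM=26
i=10 t=51 v=6: → [48,58); WM=26

none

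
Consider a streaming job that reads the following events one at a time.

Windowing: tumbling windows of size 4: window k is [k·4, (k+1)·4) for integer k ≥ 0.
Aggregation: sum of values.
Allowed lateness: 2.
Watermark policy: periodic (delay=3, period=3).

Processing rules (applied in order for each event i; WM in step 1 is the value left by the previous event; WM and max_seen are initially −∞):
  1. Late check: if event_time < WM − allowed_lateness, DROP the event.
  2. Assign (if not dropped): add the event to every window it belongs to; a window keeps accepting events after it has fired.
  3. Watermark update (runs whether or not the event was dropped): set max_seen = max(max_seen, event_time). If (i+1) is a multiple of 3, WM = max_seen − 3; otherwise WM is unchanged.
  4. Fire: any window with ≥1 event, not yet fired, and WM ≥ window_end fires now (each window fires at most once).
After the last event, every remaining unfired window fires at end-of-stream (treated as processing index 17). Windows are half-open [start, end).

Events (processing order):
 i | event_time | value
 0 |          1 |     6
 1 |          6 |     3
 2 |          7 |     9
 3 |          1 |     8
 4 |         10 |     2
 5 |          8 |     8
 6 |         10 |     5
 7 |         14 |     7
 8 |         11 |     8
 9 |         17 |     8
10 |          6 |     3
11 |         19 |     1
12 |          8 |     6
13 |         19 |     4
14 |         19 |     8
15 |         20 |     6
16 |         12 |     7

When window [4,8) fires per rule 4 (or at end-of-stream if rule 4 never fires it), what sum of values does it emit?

i=0 t=1 v=6: → [0,4); WM=−∞
i=1 t=6 v=3: → [4,8); WM=−∞
i=2 t=7 v=9: → [4,8); WM=4; [0,4) fires=6
i=3 t=1 v=8: DROP (t<4-2); WM=4
i=4 t=10 v=2: → [8,12); WM=4
i=5 t=8 v=8: → [8,12); WM=7
i=6 t=10 v=5: → [8,12); WM=7
i=7 t=14 v=7: → [12,16); WM=7
i=8 t=11 v=8: → [8,12); WM=11; [4,8) fires=12
i=9 t=17 v=8: → [16,20); WM=11
i=10 t=6 v=3: DROP (t<11-2); WM=11
i=11 t=19 v=1: → [16,20); WM=16; [8,12) fires=23 [12,16) fires=7
i=12 t=8 v=6: DROP (t<16-2); WM=16
i=13 t=19 v=4: → [16,20); WM=16
i=14 t=19 v=8: → [16,20); WM=16
i=15 t=20 v=6: → [20,24); WM=16
i=16 t=12 v=7: DROP (t<16-2); WM=16

12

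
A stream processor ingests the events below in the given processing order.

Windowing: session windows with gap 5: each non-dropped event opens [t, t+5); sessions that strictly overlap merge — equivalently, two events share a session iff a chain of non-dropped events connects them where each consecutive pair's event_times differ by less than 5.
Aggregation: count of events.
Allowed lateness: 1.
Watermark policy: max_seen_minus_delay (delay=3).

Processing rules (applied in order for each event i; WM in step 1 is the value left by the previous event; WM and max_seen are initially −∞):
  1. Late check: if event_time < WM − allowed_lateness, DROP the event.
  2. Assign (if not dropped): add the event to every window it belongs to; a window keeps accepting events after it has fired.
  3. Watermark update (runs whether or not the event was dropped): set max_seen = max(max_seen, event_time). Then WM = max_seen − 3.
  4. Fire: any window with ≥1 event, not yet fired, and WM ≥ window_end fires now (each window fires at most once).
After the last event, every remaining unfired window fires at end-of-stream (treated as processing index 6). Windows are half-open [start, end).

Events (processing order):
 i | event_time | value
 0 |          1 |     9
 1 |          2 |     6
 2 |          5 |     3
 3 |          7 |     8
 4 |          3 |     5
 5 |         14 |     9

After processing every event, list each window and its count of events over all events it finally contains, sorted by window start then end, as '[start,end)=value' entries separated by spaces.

i=0 t=1 v=9: → [1,6); WM=-2
i=1 t=2 v=6: → [1,7); WM=-1
i=2 t=5 v=3: → [1,10); WM=2
i=3 t=7 v=8: → [1,12); WM=4
i=4 t=3 v=5: → [1,12); WM=4
i=5 t=14 v=9: → [14,19); WM=11

[1,12)=5 [14,19)=1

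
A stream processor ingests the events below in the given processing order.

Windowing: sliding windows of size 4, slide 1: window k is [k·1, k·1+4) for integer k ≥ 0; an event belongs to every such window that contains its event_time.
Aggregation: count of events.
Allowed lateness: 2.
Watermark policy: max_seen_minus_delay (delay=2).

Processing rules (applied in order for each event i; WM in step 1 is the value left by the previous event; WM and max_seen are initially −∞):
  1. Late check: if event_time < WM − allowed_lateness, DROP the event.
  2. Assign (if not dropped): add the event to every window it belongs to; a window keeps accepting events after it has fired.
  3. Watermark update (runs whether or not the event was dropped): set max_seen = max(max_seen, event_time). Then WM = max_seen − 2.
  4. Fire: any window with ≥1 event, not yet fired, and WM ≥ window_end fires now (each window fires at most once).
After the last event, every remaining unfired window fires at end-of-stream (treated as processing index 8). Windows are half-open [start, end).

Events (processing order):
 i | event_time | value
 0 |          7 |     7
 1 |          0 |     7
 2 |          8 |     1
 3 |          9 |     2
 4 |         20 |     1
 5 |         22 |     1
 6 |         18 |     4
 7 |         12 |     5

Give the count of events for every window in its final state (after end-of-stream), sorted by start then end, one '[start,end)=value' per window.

i=0 t=7 v=7: → [7,11),[6,10),[5,9),[4,8); WM=5
i=1 t=0 v=7: DROP (t<5-2); WM=5
i=2 t=8 v=1: → [8,12),[7,11),[6,10),[5,9); WM=6
i=3 t=9 v=2: → [9,13),[8,12),[7,11),[6,10); WM=7
i=4 t=20 v=1: → [20,24),[19,23),[18,22),[17,21); WM=18; [4,8) fires=1 [5,9) fires=2 [6,10) fires=3 [7,11) fires=3 [8,12) fires=2 [9,13) fires=1
i=5 t=22 v=1: → [22,26),[21,25),[20,24),[19,23); WM=20
i=6 t=18 v=4: → [18,22),[17,21),[16,20),[15,19); WM=20; [15,19) fires=1 [16,20) fires=1
i=7 t=12 v=5: DROP (t<20-2); WM=20

[4,8)=1 [5,9)=2 [6,10)=3 [7,11)=3 [8,12)=2 [9,13)=1 [15,19)=1 [16,20)=1 [17,21)=2 [18,22)=2 [19,23)=2 [20,24)=2 [21,25)=1 [22,26)=1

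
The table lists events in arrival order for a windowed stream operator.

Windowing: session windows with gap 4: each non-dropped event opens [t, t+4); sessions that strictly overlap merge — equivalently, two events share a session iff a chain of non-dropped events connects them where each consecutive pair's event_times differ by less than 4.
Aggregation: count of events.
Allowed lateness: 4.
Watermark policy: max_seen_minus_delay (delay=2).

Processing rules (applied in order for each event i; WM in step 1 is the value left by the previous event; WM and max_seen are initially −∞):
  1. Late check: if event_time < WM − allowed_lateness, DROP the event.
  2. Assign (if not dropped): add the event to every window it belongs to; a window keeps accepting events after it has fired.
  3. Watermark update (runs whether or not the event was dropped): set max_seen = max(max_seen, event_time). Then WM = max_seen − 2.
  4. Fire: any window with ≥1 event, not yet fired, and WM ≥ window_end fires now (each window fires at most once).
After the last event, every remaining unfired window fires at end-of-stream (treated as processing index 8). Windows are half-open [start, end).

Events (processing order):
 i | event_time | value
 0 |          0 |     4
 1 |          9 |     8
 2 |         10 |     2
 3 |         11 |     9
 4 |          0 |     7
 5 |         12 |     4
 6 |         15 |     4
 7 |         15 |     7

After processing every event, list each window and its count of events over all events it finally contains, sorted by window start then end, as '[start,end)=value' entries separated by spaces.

i=0 t=0 v=4: → [0,4); WM=-2
i=1 t=9 v=8: → [9,13); WM=7
i=2 t=10 v=2: → [9,14); WM=8
i=3 t=11 v=9: → [9,15); WM=9
i=4 t=0 v=7: DROP (t<9-4); WM=9
i=5 t=12 v=4: → [9,16); WM=10
i=6 t=15 v=4: → [9,19); WM=13
i=7 t=15 v=7: → [9,19); WM=13

[0,4)=1 [9,19)=6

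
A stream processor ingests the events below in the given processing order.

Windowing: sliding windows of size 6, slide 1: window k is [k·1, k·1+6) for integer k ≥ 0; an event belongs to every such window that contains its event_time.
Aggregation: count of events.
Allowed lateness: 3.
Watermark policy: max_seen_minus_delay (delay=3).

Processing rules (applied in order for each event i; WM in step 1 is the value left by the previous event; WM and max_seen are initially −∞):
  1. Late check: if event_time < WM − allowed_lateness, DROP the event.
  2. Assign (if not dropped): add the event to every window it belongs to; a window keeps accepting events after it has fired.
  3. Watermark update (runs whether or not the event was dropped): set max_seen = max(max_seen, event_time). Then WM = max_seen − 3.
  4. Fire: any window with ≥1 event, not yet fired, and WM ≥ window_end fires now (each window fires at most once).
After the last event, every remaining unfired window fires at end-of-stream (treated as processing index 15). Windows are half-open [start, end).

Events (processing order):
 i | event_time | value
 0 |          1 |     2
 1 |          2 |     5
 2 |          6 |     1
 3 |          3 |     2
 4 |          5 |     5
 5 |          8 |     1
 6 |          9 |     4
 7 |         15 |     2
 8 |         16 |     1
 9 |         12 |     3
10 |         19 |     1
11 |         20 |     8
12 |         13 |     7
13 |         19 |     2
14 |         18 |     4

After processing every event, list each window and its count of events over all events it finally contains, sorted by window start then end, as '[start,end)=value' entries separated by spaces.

i=0 t=1 v=2: → [1,7),[0,6); WM=-2
i=1 t=2 v=5: → [2,8),[1,7),[0,6); WM=-1
i=2 t=6 v=1: → [6,12),[5,11),[4,10),[3,9),[2,8),[1,7); WM=3
i=3 t=3 v=2: → [3,9),[2,8),[1,7),[0,6); WM=3
i=4 t=5 v=5: → [5,11),[4,10),[3,9),[2,8),[1,7),[0,6); WM=3
i=5 t=8 v=1: → [8,14),[7,13),[6,12),[5,11),[4,10),[3,9); WM=5
i=6 t=9 v=4: → [9,15),[8,14),[7,13),[6,12),[5,11),[4,10); WM=6; [0,6) fires=4
i=7 t=15 v=2: → [15,21),[14,20),[13,19),[12,18),[11,17),[10,16); WM=12; [1,7) fires=5 [2,8) fires=4 [3,9) fires=4 [4,10) fires=4 [5,11) fires=4 [6,12) fires=3
i=8 t=16 v=1: → [16,22),[15,21),[14,20),[13,19),[12,18),[11,17); WM=13; [7,13) fires=2
i=9 t=12 v=3: → [12,18),[11,17),[10,16),[9,15),[8,14),[7,13); WM=13
i=10 t=19 v=1: → [19,25),[18,24),[17,23),[16,22),[15,21),[14,20); WM=16; [8,14) fires=3 [9,15) fires=2 [10,16) fires=2
i=11 t=20 v=8: → [20,26),[19,25),[18,24),[17,23),[16,22),[15,21); WM=17; [11,17) fires=3
i=12 t=13 v=7: DROP (t<17-3); WM=17
i=13 t=19 v=2: → [19,25),[18,24),[17,23),[16,22),[15,21),[14,20); WM=17
i=14 t=18 v=4: → [18,24),[17,23),[16,22),[15,21),[14,20),[13,19); WM=17

[0,6)=4 [1,7)=5 [2,8)=4 [3,9)=4 [4,10)=4 [5,11)=4 [6,12)=3 [7,13)=3 [8,14)=3 [9,15)=2 [10,16)=2 [11,17)=3 [12,18)=3 [13,19)=3 [14,20)=5 [15,21)=6 [16,22)=5 [17,23)=4 [18,24)=4 [19,25)=3 [20,26)=1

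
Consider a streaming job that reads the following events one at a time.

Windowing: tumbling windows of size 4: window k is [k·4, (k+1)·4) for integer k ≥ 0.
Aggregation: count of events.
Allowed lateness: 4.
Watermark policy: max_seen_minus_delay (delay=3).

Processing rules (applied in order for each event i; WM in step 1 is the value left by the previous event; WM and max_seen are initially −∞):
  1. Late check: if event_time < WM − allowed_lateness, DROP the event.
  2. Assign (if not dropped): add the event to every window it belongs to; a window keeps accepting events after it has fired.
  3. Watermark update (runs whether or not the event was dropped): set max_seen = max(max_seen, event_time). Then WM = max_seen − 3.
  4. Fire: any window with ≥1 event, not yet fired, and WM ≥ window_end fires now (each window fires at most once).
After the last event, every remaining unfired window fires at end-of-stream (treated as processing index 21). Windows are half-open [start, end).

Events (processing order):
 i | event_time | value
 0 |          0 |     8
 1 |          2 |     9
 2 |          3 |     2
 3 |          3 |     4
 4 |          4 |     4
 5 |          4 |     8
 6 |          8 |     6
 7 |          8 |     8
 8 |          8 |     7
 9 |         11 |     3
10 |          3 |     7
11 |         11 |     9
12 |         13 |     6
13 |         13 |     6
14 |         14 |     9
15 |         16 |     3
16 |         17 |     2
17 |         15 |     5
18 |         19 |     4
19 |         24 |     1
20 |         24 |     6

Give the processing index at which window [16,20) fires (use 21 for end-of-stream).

i=0 t=0 v=8: → [0,4); WM=-3
i=1 t=2 v=9: → [0,4); WM=-1
i=2 t=3 v=2: → [0,4); WM=0
i=3 t=3 v=4: → [0,4); WM=0
i=4 t=4 v=4: → [4,8); WM=1
i=5 t=4 v=8: → [4,8); WM=1
i=6 t=8 v=6: → [8,12); WM=5; [0,4) fires=4
i=7 t=8 v=8: → [8,12); WM=5
i=8 t=8 v=7: → [8,12); WM=5
i=9 t=11 v=3: → [8,12); WM=8; [4,8) fires=2
i=10 t=3 v=7: DROP (t<8-4); WM=8
i=11 t=11 v=9: → [8,12); WM=8
i=12 t=13 v=6: → [12,16); WM=10
i=13 t=13 v=6: → [12,16); WM=10
i=14 t=14 v=9: → [12,16); WM=11
i=15 t=16 v=3: → [16,20); WM=13; [8,12) fires=5
i=16 t=17 v=2: → [16,20); WM=14
i=17 t=15 v=5: → [12,16); WM=14
i=18 t=19 v=4: → [16,20); WM=16; [12,16) fires=4
i=19 t=24 v=1: → [24,28); WM=21; [16,20) fires=3
i=20 t=24 v=6: → [24,28); WM=21

19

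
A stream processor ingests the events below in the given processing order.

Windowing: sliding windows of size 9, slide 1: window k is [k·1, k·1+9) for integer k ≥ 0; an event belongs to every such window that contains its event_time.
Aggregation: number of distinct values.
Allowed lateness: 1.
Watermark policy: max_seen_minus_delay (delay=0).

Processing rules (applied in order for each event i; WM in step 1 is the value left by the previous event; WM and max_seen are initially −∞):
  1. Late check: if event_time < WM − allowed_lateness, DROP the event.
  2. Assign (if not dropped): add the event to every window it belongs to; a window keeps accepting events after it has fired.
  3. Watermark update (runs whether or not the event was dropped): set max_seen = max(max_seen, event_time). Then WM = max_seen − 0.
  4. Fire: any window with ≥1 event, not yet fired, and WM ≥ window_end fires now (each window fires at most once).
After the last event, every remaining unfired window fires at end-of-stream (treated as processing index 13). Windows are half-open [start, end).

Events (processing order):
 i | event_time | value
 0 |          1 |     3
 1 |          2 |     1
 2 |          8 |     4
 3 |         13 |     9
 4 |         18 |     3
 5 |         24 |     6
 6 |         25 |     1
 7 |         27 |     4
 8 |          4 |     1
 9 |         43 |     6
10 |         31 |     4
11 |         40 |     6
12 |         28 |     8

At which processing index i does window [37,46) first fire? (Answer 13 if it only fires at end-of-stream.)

13

i=0 t=1 v=3: → [1,10),[0,9); WM=1
i=1 t=2 v=1: → [2,11),[1,10),[0,9); WM=2
i=2 t=8 v=4: → [8,17),[7,16),[6,15),[5,14),[4,13),[3,12),[2,11),[1,10),[0,9); WM=8
i=3 t=13 v=9: → [13,22),[12,21),[11,20),[10,19),[9,18),[8,17),[7,16),[6,15),[5,14); WM=13; [0,9) fires=3 [1,10) fires=3 [2,11) fires=2 [3,12) fires=1 [4,13) fires=1
i=4 t=18 v=3: → [18,27),[17,26),[16,25),[15,24),[14,23),[13,22),[12,21),[11,20),[10,19); WM=18; [5,14) fires=2 [6,15) fires=2 [7,16) fires=2 [8,17) fires=2 [9,18) fires=1
i=5 t=24 v=6: → [24,33),[23,32),[22,31),[21,30),[20,29),[19,28),[18,27),[17,26),[16,25); WM=24; [10,19) fires=2 [11,20) fires=2 [12,21) fires=2 [13,22) fires=2 [14,23) fires=1 [15,24) fires=1
i=6 t=25 v=1: → [25,34),[24,33),[23,32),[22,31),[21,30),[20,29),[19,28),[18,27),[17,26); WM=25; [16,25) fires=2
i=7 t=27 v=4: → [27,36),[26,35),[25,34),[24,33),[23,32),[22,31),[21,30),[20,29),[19,28); WM=27; [17,26) fires=3 [18,27) fires=3
i=8 t=4 v=1: DROP (t<27-1); WM=27
i=9 t=43 v=6: → [43,52),[42,51),[41,50),[40,49),[39,48),[38,47),[37,46),[36,45),[35,44); WM=43; [19,28) fires=3 [20,29) fires=3 [21,30) fires=3 [22,31) fires=3 [23,32) fires=3 [24,33) fires=3 [25,34) fires=2 [26,35) fires=1 [27,36) fires=1
i=10 t=31 v=4: DROP (t<43-1); WM=43
i=11 t=40 v=6: DROP (t<43-1); WM=43
i=12 t=28 v=8: DROP (t<43-1); WM=43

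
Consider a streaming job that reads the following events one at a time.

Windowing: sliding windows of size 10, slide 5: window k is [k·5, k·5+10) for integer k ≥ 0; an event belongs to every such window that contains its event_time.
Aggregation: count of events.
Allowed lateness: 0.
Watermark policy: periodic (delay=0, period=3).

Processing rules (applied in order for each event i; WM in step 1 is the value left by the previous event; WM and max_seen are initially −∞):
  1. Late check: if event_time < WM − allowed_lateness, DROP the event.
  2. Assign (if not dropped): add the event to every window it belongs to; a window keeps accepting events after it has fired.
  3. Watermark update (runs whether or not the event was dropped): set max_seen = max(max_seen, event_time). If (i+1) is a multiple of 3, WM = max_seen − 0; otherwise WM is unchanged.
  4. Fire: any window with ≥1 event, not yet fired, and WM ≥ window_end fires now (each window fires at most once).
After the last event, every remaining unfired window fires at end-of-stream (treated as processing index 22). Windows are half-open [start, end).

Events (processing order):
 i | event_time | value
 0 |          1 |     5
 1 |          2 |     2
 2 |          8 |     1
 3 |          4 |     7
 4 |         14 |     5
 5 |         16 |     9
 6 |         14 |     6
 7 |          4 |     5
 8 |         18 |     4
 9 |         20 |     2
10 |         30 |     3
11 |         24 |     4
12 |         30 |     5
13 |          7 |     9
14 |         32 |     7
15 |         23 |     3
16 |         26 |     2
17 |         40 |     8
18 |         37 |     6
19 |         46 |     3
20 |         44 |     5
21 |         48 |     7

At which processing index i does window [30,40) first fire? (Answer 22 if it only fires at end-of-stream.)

i=0 t=1 v=5: → [0,10); WM=−∞
i=1 t=2 v=2: → [0,10); WM=−∞
i=2 t=8 v=1: → [5,15),[0,10); WM=8
i=3 t=4 v=7: DROP (t<8-0); WM=8
i=4 t=14 v=5: → [10,20),[5,15); WM=8
i=5 t=16 v=9: → [15,25),[10,20); WM=16; [0,10) fires=3 [5,15) fires=2
i=6 t=14 v=6: DROP (t<16-0); WM=16
i=7 t=4 v=5: DROP (t<16-0); WM=16
i=8 t=18 v=4: → [15,25),[10,20); WM=18
i=9 t=20 v=2: → [20,30),[15,25); WM=18
i=10 t=30 v=3: → [30,40),[25,35); WM=18
i=11 t=24 v=4: → [20,30),[15,25); WM=30; [10,20) fires=3 [15,25) fires=4 [20,30) fires=2
i=12 t=30 v=5: → [30,40),[25,35); WM=30
i=13 t=7 v=9: DROP (t<30-0); WM=30
i=14 t=32 v=7: → [30,40),[25,35); WM=32
i=15 t=23 v=3: DROP (t<32-0); WM=32
i=16 t=26 v=2: DROP (t<32-0); WM=32
i=17 t=40 v=8: → [40,50),[35,45); WM=40; [25,35) fires=3 [30,40) fires=3
i=18 t=37 v=6: DROP (t<40-0); WM=40
i=19 t=46 v=3: → [45,55),[40,50); WM=40
i=20 t=44 v=5: → [40,50),[35,45); WM=46; [35,45) fires=2
i=21 t=48 v=7: → [45,55),[40,50); WM=46

17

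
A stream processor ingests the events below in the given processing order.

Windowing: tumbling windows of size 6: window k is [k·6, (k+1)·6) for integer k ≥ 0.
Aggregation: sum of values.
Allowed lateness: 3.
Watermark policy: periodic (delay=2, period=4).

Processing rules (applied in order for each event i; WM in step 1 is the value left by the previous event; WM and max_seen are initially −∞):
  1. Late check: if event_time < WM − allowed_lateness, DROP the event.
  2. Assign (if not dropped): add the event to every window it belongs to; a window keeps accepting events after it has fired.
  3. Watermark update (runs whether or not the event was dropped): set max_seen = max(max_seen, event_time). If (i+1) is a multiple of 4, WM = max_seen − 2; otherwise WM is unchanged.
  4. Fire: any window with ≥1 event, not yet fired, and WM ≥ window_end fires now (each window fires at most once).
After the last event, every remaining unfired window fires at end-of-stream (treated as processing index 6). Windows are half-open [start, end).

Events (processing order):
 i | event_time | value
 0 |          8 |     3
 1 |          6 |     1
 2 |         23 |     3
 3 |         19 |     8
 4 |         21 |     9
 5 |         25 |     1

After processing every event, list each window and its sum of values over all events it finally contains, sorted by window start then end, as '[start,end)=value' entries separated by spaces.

[6,12)=4 [18,24)=20 [24,30)=1

i=0 t=8 v=3: → [6,12); WM=−∞
i=1 t=6 v=1: → [6,12); WM=−∞
i=2 t=23 v=3: → [18,24); WM=−∞
i=3 t=19 v=8: → [18,24); WM=21; [6,12) fires=4
i=4 t=21 v=9: → [18,24); WM=21
i=5 t=25 v=1: → [24,30); WM=21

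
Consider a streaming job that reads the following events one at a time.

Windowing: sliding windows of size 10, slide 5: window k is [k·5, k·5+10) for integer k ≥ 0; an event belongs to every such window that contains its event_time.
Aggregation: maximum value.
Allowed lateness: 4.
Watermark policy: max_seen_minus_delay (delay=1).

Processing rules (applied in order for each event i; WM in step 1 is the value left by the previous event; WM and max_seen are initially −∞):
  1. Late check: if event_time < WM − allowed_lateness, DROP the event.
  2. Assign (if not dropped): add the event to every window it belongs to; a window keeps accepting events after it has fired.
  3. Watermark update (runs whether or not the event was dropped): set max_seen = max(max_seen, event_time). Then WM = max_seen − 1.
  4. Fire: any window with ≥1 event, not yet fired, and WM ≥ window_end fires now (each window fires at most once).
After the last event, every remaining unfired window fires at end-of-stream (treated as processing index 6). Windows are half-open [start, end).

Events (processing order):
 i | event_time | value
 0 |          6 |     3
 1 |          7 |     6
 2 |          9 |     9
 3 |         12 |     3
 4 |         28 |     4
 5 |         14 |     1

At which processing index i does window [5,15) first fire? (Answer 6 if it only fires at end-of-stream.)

4

i=0 t=6 v=3: → [5,15),[0,10); WM=5
i=1 t=7 v=6: → [5,15),[0,10); WM=6
i=2 t=9 v=9: → [5,15),[0,10); WM=8
i=3 t=12 v=3: → [10,20),[5,15); WM=11; [0,10) fires=9
i=4 t=28 v=4: → [25,35),[20,30); WM=27; [5,15) fires=9 [10,20) fires=3
i=5 t=14 v=1: DROP (t<27-4); WM=27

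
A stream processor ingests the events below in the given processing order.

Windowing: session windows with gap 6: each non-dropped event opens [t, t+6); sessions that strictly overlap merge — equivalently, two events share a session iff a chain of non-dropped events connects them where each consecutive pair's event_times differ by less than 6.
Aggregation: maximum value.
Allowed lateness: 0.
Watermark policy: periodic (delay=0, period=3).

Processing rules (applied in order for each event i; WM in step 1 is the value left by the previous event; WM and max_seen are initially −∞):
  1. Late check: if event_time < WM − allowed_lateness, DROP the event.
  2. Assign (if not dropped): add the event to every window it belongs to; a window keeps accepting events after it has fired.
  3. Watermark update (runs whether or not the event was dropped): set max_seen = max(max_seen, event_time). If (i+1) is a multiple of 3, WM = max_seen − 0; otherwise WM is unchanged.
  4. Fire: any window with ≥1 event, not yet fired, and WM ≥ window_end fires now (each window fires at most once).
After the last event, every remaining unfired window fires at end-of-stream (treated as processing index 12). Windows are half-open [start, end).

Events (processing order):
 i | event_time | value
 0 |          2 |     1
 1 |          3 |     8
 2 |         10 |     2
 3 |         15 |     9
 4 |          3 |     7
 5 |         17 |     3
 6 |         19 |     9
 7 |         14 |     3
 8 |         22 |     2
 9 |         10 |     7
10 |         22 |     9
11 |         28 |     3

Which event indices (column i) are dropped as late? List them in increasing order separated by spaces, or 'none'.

4 7 9

i=0 t=2 v=1: → [2,8); WM=−∞
i=1 t=3 v=8: → [2,9); WM=−∞
i=2 t=10 v=2: → [10,16); WM=10
i=3 t=15 v=9: → [10,21); WM=10
i=4 t=3 v=7: DROP (t<10-0); WM=10
i=5 t=17 v=3: → [10,23); WM=17
i=6 t=19 v=9: → [10,25); WM=17
i=7 t=14 v=3: DROP (t<17-0); WM=17
i=8 t=22 v=2: → [10,28); WM=22
i=9 t=10 v=7: DROP (t<22-0); WM=22
i=10 t=22 v=9: → [10,28); WM=22
i=11 t=28 v=3: → [28,34); WM=28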